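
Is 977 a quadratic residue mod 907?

no

(977/907)
  = (70/907)    [977 ≡ 70 mod 907]
  = -(35/907)    [907 ≡ 3 mod 8 ⇒ (2/907) = -1]
  = (907/35)    [QR: both ≡ 3 mod 4, sign flips]
  = (32/35)    [907 ≡ 32 mod 35]
  = -(1/35)    [35 ≡ 3 mod 8 ⇒ (2/35)^5 = -1]
  = -1    [(1/35) = 1]
(977/907) = -1, and 907 is prime, so 977 is not a quadratic residue mod 907.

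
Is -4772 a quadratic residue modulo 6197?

yes

(-4772/6197)
  = (1425/6197)    [-4772 ≡ 1425 mod 6197]
  = (6197/1425)    [QR: 1425 ≡ 1 mod 4, sign kept]
  = (497/1425)    [6197 ≡ 497 mod 1425]
  = (1425/497)    [QR: 497 ≡ 1 mod 4, sign kept]
  = (431/497)    [1425 ≡ 431 mod 497]
  = (497/431)    [QR: 497 ≡ 1 mod 4, sign kept]
  = (66/431)    [497 ≡ 66 mod 431]
  = (33/431)    [431 ≡ 7 mod 8 ⇒ (2/431) = +1]
  = (431/33)    [QR: 33 ≡ 1 mod 4, sign kept]
  = (2/33)    [431 ≡ 2 mod 33]
  = (1/33)    [33 ≡ 1 mod 8 ⇒ (2/33) = +1]
  = 1    [(1/33) = 1]
The Legendre symbol is 1, so x^2 ≡ -4772 (mod 6197) has solution.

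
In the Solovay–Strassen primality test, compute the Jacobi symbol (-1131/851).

(-1131/851)
  = -(1131/851)    [851 ≡ 3 mod 4 ⇒ (-1/851) = -1]
  = -(280/851)    [1131 ≡ 280 mod 851]
  = (35/851)    [851 ≡ 3 mod 8 ⇒ (2/851)^3 = -1]
  = -(851/35)    [QR: both ≡ 3 mod 4, sign flips]
  = -(11/35)    [851 ≡ 11 mod 35]
  = (35/11)    [QR: both ≡ 3 mod 4, sign flips]
  = (2/11)    [35 ≡ 2 mod 11]
  = -(1/11)    [11 ≡ 3 mod 8 ⇒ (2/11) = -1]
  = -1    [(1/11) = 1]

-1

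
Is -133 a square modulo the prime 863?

Pull out -1: (-133|863) = (-1|863)·(133|863). Since 863 ≡ 3 (mod 4), (-1|863) = -1. Now have -(133|863).
133 ≡ 1 (mod 4), so quadratic reciprocity gives (133|863) = (863|133). Reduce: 863 ≡ 65 (mod 133). Now have -(65|133).
65 ≡ 1 (mod 4), so quadratic reciprocity gives (65|133) = (133|65). Reduce: 133 ≡ 3 (mod 65). Now have -(3|65).
65 ≡ 1 (mod 4), so quadratic reciprocity gives (3|65) = (65|3). Reduce: 65 ≡ 2 (mod 3). Now have -(2|3).
Factor out 2: 2 = 2. Since 3 ≡ 3 (mod 8), (2|3) = -1. Now have (1|3).
(1|3) = 1. Collecting the sign factors: 1.
(-133|863) = 1, and 863 is prime, so -133 is a quadratic residue mod 863.

yes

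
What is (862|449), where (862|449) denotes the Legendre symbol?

(862|449)
  = (413|449)    [862 ≡ 413 mod 449]
  = (449|413)    [QR: 413 ≡ 1 mod 4, sign kept]
  = (36|413)    [449 ≡ 36 mod 413]
  = (9|413)    [413 ≡ 5 mod 8 ⇒ (2|413)^2 = +1]
  = (413|9)    [QR: 9 ≡ 1 mod 4, sign kept]
  = (8|9)    [413 ≡ 8 mod 9]
  = (1|9)    [9 ≡ 1 mod 8 ⇒ (2|9)^3 = +1]
  = 1    [(1|9) = 1]

1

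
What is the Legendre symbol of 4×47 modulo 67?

By multiplicativity, (4·47/67) = (4/67)·(47/67).
First factor (4/67):
(4/67)
  = (1/67)    [67 ≡ 3 mod 8 ⇒ (2/67)^2 = +1]
  = 1    [(1/67) = 1]
Second factor (47/67):
(47/67)
  = -(67/47)    [QR: both ≡ 3 mod 4, sign flips]
  = -(20/47)    [67 ≡ 20 mod 47]
  = -(5/47)    [47 ≡ 7 mod 8 ⇒ (2/47)^2 = +1]
  = -(47/5)    [QR: 5 ≡ 1 mod 4, sign kept]
  = -(2/5)    [47 ≡ 2 mod 5]
  = (1/5)    [5 ≡ 5 mod 8 ⇒ (2/5) = -1]
  = 1    [(1/5) = 1]
Product: (1)·(1) = 1.

1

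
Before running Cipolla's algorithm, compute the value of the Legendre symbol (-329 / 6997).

-1

(-329 / 6997)
  = (329 / 6997)    [6997 ≡ 1 mod 4 ⇒ (-1 / 6997) = +1]
  = (6997 / 329)    [QR: 329 ≡ 1 mod 4, sign kept]
  = (88 / 329)    [6997 ≡ 88 mod 329]
  = (11 / 329)    [329 ≡ 1 mod 8 ⇒ (2 / 329)^3 = +1]
  = (329 / 11)    [QR: 329 ≡ 1 mod 4, sign kept]
  = (10 / 11)    [329 ≡ 10 mod 11]
  = -(5 / 11)    [11 ≡ 3 mod 8 ⇒ (2 / 11) = -1]
  = -(11 / 5)    [QR: 5 ≡ 1 mod 4, sign kept]
  = -(1 / 5)    [11 ≡ 1 mod 5]
  = -1    [(1 / 5) = 1]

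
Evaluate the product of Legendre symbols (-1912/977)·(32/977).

-1

By multiplicativity, (-1912·32/977) = (-1912/977)·(32/977).
First factor (-1912/977):
(-1912/977)
  = (42/977)    [-1912 ≡ 42 mod 977]
  = (21/977)    [977 ≡ 1 mod 8 ⇒ (2/977) = +1]
  = (977/21)    [QR: 21 ≡ 1 mod 4, sign kept]
  = (11/21)    [977 ≡ 11 mod 21]
  = (21/11)    [QR: 21 ≡ 1 mod 4, sign kept]
  = (10/11)    [21 ≡ 10 mod 11]
  = -(5/11)    [11 ≡ 3 mod 8 ⇒ (2/11) = -1]
  = -(11/5)    [QR: 5 ≡ 1 mod 4, sign kept]
  = -(1/5)    [11 ≡ 1 mod 5]
  = -1    [(1/5) = 1]
Second factor (32/977):
(32/977)
  = (1/977)    [977 ≡ 1 mod 8 ⇒ (2/977)^5 = +1]
  = 1    [(1/977) = 1]
Product: (-1)·(1) = -1.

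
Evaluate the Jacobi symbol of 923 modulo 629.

1

Reduce the numerator: 923 ≡ 294 (mod 629), so (923/629) = (294/629).
Factor out 2: 294 = 2·147. Since 629 ≡ 5 (mod 8), (2/629) = -1. Now have -(147/629).
629 ≡ 1 (mod 4), so quadratic reciprocity gives (147/629) = (629/147). Reduce: 629 ≡ 41 (mod 147). Now have -(41/147).
41 ≡ 1 (mod 4), so quadratic reciprocity gives (41/147) = (147/41). Reduce: 147 ≡ 24 (mod 41). Now have -(24/41).
Factor out 2: 24 = 2^3·3. Since 41 ≡ 1 (mod 8), (2/41) = +1, and (2/41)^3 = +1. Now have -(3/41).
41 ≡ 1 (mod 4), so quadratic reciprocity gives (3/41) = (41/3). Reduce: 41 ≡ 2 (mod 3). Now have -(2/3).
Factor out 2: 2 = 2. Since 3 ≡ 3 (mod 8), (2/3) = -1. Now have (1/3).
(1/3) = 1. Collecting the sign factors: 1.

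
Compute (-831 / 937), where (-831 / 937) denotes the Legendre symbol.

Pull out -1: (-831 / 937) = (-1 / 937)·(831 / 937). Since 937 ≡ 1 (mod 4), (-1 / 937) = +1. Now have (831 / 937).
937 ≡ 1 (mod 4), so quadratic reciprocity gives (831 / 937) = (937 / 831). Reduce: 937 ≡ 106 (mod 831). Now have (106 / 831).
Factor out 2: 106 = 2·53. Since 831 ≡ 7 (mod 8), (2 / 831) = +1. Now have (53 / 831).
53 ≡ 1 (mod 4), so quadratic reciprocity gives (53 / 831) = (831 / 53). Reduce: 831 ≡ 36 (mod 53). Now have (36 / 53).
Factor out 2: 36 = 2^2·9. Since 53 ≡ 5 (mod 8), (2 / 53) = -1, and (2 / 53)^2 = +1. Now have (9 / 53).
9 ≡ 1 (mod 4), so quadratic reciprocity gives (9 / 53) = (53 / 9). Reduce: 53 ≡ 8 (mod 9). Now have (8 / 9).
Factor out 2: 8 = 2^3. Since 9 ≡ 1 (mod 8), (2 / 9) = +1, and (2 / 9)^3 = +1. Now have (1 / 9).
(1 / 9) = 1. Collecting the sign factors: 1.

1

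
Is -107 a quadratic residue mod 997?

yes

(-107|997)
  = (107|997)    [997 ≡ 1 mod 4 ⇒ (-1|997) = +1]
  = (997|107)    [QR: 997 ≡ 1 mod 4, sign kept]
  = (34|107)    [997 ≡ 34 mod 107]
  = -(17|107)    [107 ≡ 3 mod 8 ⇒ (2|107) = -1]
  = -(107|17)    [QR: 17 ≡ 1 mod 4, sign kept]
  = -(5|17)    [107 ≡ 5 mod 17]
  = -(17|5)    [QR: 5 ≡ 1 mod 4, sign kept]
  = -(2|5)    [17 ≡ 2 mod 5]
  = (1|5)    [5 ≡ 5 mod 8 ⇒ (2|5) = -1]
  = 1    [(1|5) = 1]
(-107|997) = 1, and 997 is prime, so -107 is a quadratic residue mod 997.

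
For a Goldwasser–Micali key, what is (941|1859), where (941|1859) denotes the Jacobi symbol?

(941|1859)
  = (1859|941)    [QR: 941 ≡ 1 mod 4, sign kept]
  = (918|941)    [1859 ≡ 918 mod 941]
  = -(459|941)    [941 ≡ 5 mod 8 ⇒ (2|941) = -1]
  = -(941|459)    [QR: 941 ≡ 1 mod 4, sign kept]
  = -(23|459)    [941 ≡ 23 mod 459]
  = (459|23)    [QR: both ≡ 3 mod 4, sign flips]
  = (22|23)    [459 ≡ 22 mod 23]
  = (11|23)    [23 ≡ 7 mod 8 ⇒ (2|23) = +1]
  = -(23|11)    [QR: both ≡ 3 mod 4, sign flips]
  = -(1|11)    [23 ≡ 1 mod 11]
  = -1    [(1|11) = 1]

-1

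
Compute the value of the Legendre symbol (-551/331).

1

(-551/331)
  = -(551/331)    [331 ≡ 3 mod 4 ⇒ (-1/331) = -1]
  = -(220/331)    [551 ≡ 220 mod 331]
  = -(55/331)    [331 ≡ 3 mod 8 ⇒ (2/331)^2 = +1]
  = (331/55)    [QR: both ≡ 3 mod 4, sign flips]
  = (1/55)    [331 ≡ 1 mod 55]
  = 1    [(1/55) = 1]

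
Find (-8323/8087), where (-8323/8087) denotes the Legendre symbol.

(-8323/8087)
  = -(8323/8087)    [8087 ≡ 3 mod 4 ⇒ (-1/8087) = -1]
  = -(236/8087)    [8323 ≡ 236 mod 8087]
  = -(59/8087)    [8087 ≡ 7 mod 8 ⇒ (2/8087)^2 = +1]
  = (8087/59)    [QR: both ≡ 3 mod 4, sign flips]
  = (4/59)    [8087 ≡ 4 mod 59]
  = (1/59)    [59 ≡ 3 mod 8 ⇒ (2/59)^2 = +1]
  = 1    [(1/59) = 1]

1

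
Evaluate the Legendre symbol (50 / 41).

Reduce the numerator: 50 ≡ 9 (mod 41), so (50 / 41) = (9 / 41).
9 ≡ 1 (mod 4), so quadratic reciprocity gives (9 / 41) = (41 / 9). Reduce: 41 ≡ 5 (mod 9). Now have (5 / 9).
5 ≡ 1 (mod 4), so quadratic reciprocity gives (5 / 9) = (9 / 5). Reduce: 9 ≡ 4 (mod 5). Now have (4 / 5).
Factor out 2: 4 = 2^2. Since 5 ≡ 5 (mod 8), (2 / 5) = -1, and (2 / 5)^2 = +1. Now have (1 / 5).
(1 / 5) = 1. Collecting the sign factors: 1.

1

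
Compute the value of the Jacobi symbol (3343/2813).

Reduce the numerator: 3343 ≡ 530 (mod 2813), so (3343/2813) = (530/2813).
Factor out 2: 530 = 2·265. Since 2813 ≡ 5 (mod 8), (2/2813) = -1. Now have -(265/2813).
265 ≡ 1 (mod 4), so quadratic reciprocity gives (265/2813) = (2813/265). Reduce: 2813 ≡ 163 (mod 265). Now have -(163/265).
265 ≡ 1 (mod 4), so quadratic reciprocity gives (163/265) = (265/163). Reduce: 265 ≡ 102 (mod 163). Now have -(102/163).
Factor out 2: 102 = 2·51. Since 163 ≡ 3 (mod 8), (2/163) = -1. Now have (51/163).
Both 51 ≡ 3 and 163 ≡ 3 (mod 4), so reciprocity gives (51/163) = -(163/51). Reduce: 163 ≡ 10 (mod 51). Now have -(10/51).
Factor out 2: 10 = 2·5. Since 51 ≡ 3 (mod 8), (2/51) = -1. Now have (5/51).
5 ≡ 1 (mod 4), so quadratic reciprocity gives (5/51) = (51/5). Reduce: 51 ≡ 1 (mod 5). Now have (1/5).
(1/5) = 1. Collecting the sign factors: 1.

1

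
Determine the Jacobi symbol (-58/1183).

-1

Reduce the numerator: -58 ≡ 1125 (mod 1183), so (-58/1183) = (1125/1183).
1125 ≡ 1 (mod 4), so quadratic reciprocity gives (1125/1183) = (1183/1125). Reduce: 1183 ≡ 58 (mod 1125). Now have (58/1125).
Factor out 2: 58 = 2·29. Since 1125 ≡ 5 (mod 8), (2/1125) = -1. Now have -(29/1125).
29 ≡ 1 (mod 4), so quadratic reciprocity gives (29/1125) = (1125/29). Reduce: 1125 ≡ 23 (mod 29). Now have -(23/29).
29 ≡ 1 (mod 4), so quadratic reciprocity gives (23/29) = (29/23). Reduce: 29 ≡ 6 (mod 23). Now have -(6/23).
Factor out 2: 6 = 2·3. Since 23 ≡ 7 (mod 8), (2/23) = +1. Now have -(3/23).
Both 3 ≡ 3 and 23 ≡ 3 (mod 4), so reciprocity gives (3/23) = -(23/3). Reduce: 23 ≡ 2 (mod 3). Now have (2/3).
Factor out 2: 2 = 2. Since 3 ≡ 3 (mod 8), (2/3) = -1. Now have -(1/3).
(1/3) = 1. Collecting the sign factors: -1.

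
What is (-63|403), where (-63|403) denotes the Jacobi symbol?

1

Pull out -1: (-63|403) = (-1|403)·(63|403). Since 403 ≡ 3 (mod 4), (-1|403) = -1. Now have -(63|403).
Both 63 ≡ 3 and 403 ≡ 3 (mod 4), so reciprocity gives (63|403) = -(403|63). Reduce: 403 ≡ 25 (mod 63). Now have (25|63).
25 ≡ 1 (mod 4), so quadratic reciprocity gives (25|63) = (63|25). Reduce: 63 ≡ 13 (mod 25). Now have (13|25).
13 ≡ 1 (mod 4), so quadratic reciprocity gives (13|25) = (25|13). Reduce: 25 ≡ 12 (mod 13). Now have (12|13).
Factor out 2: 12 = 2^2·3. Since 13 ≡ 5 (mod 8), (2|13) = -1, and (2|13)^2 = +1. Now have (3|13).
13 ≡ 1 (mod 4), so quadratic reciprocity gives (3|13) = (13|3). Reduce: 13 ≡ 1 (mod 3). Now have (1|3).
(1|3) = 1. Collecting the sign factors: 1.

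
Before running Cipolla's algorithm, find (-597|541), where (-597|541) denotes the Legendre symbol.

-1

Pull out -1: (-597|541) = (-1|541)·(597|541). Since 541 ≡ 1 (mod 4), (-1|541) = +1. Now have (597|541).
Reduce the numerator: 597 ≡ 56 (mod 541), so (597|541) = (56|541).
Factor out 2: 56 = 2^3·7. Since 541 ≡ 5 (mod 8), (2|541) = -1, and (2|541)^3 = -1. Now have -(7|541).
541 ≡ 1 (mod 4), so quadratic reciprocity gives (7|541) = (541|7). Reduce: 541 ≡ 2 (mod 7). Now have -(2|7).
Factor out 2: 2 = 2. Since 7 ≡ 7 (mod 8), (2|7) = +1. Now have -(1|7).
(1|7) = 1. Collecting the sign factors: -1.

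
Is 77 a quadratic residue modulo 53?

Reduce the numerator: 77 ≡ 24 (mod 53), so (77|53) = (24|53).
Factor out 2: 24 = 2^3·3. Since 53 ≡ 5 (mod 8), (2|53) = -1, and (2|53)^3 = -1. Now have -(3|53).
53 ≡ 1 (mod 4), so quadratic reciprocity gives (3|53) = (53|3). Reduce: 53 ≡ 2 (mod 3). Now have -(2|3).
Factor out 2: 2 = 2. Since 3 ≡ 3 (mod 8), (2|3) = -1. Now have (1|3).
(1|3) = 1. Collecting the sign factors: 1.
(77|53) = 1, and 53 is prime, so 77 is a quadratic residue mod 53.

yes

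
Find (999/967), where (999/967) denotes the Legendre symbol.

1

(999/967)
  = (32/967)    [999 ≡ 32 mod 967]
  = (1/967)    [967 ≡ 7 mod 8 ⇒ (2/967)^5 = +1]
  = 1    [(1/967) = 1]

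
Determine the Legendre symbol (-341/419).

-1

(-341/419)
  = (78/419)    [-341 ≡ 78 mod 419]
  = -(39/419)    [419 ≡ 3 mod 8 ⇒ (2/419) = -1]
  = (419/39)    [QR: both ≡ 3 mod 4, sign flips]
  = (29/39)    [419 ≡ 29 mod 39]
  = (39/29)    [QR: 29 ≡ 1 mod 4, sign kept]
  = (10/29)    [39 ≡ 10 mod 29]
  = -(5/29)    [29 ≡ 5 mod 8 ⇒ (2/29) = -1]
  = -(29/5)    [QR: 5 ≡ 1 mod 4, sign kept]
  = -(4/5)    [29 ≡ 4 mod 5]
  = -(1/5)    [5 ≡ 5 mod 8 ⇒ (2/5)^2 = +1]
  = -1    [(1/5) = 1]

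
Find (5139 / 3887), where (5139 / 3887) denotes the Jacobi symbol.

(5139 / 3887)
  = (1252 / 3887)    [5139 ≡ 1252 mod 3887]
  = (313 / 3887)    [3887 ≡ 7 mod 8 ⇒ (2 / 3887)^2 = +1]
  = (3887 / 313)    [QR: 313 ≡ 1 mod 4, sign kept]
  = (131 / 313)    [3887 ≡ 131 mod 313]
  = (313 / 131)    [QR: 313 ≡ 1 mod 4, sign kept]
  = (51 / 131)    [313 ≡ 51 mod 131]
  = -(131 / 51)    [QR: both ≡ 3 mod 4, sign flips]
  = -(29 / 51)    [131 ≡ 29 mod 51]
  = -(51 / 29)    [QR: 29 ≡ 1 mod 4, sign kept]
  = -(22 / 29)    [51 ≡ 22 mod 29]
  = (11 / 29)    [29 ≡ 5 mod 8 ⇒ (2 / 29) = -1]
  = (29 / 11)    [QR: 29 ≡ 1 mod 4, sign kept]
  = (7 / 11)    [29 ≡ 7 mod 11]
  = -(11 / 7)    [QR: both ≡ 3 mod 4, sign flips]
  = -(4 / 7)    [11 ≡ 4 mod 7]
  = -(1 / 7)    [7 ≡ 7 mod 8 ⇒ (2 / 7)^2 = +1]
  = -1    [(1 / 7) = 1]

-1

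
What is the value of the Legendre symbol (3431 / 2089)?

-1

Reduce the numerator: 3431 ≡ 1342 (mod 2089), so (3431 / 2089) = (1342 / 2089).
Factor out 2: 1342 = 2·671. Since 2089 ≡ 1 (mod 8), (2 / 2089) = +1. Now have (671 / 2089).
2089 ≡ 1 (mod 4), so quadratic reciprocity gives (671 / 2089) = (2089 / 671). Reduce: 2089 ≡ 76 (mod 671). Now have (76 / 671).
Factor out 2: 76 = 2^2·19. Since 671 ≡ 7 (mod 8), (2 / 671) = +1, and (2 / 671)^2 = +1. Now have (19 / 671).
Both 19 ≡ 3 and 671 ≡ 3 (mod 4), so reciprocity gives (19 / 671) = -(671 / 19). Reduce: 671 ≡ 6 (mod 19). Now have -(6 / 19).
Factor out 2: 6 = 2·3. Since 19 ≡ 3 (mod 8), (2 / 19) = -1. Now have (3 / 19).
Both 3 ≡ 3 and 19 ≡ 3 (mod 4), so reciprocity gives (3 / 19) = -(19 / 3). Reduce: 19 ≡ 1 (mod 3). Now have -(1 / 3).
(1 / 3) = 1. Collecting the sign factors: -1.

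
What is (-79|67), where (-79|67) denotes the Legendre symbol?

Reduce the numerator: -79 ≡ 55 (mod 67), so (-79|67) = (55|67).
Both 55 ≡ 3 and 67 ≡ 3 (mod 4), so reciprocity gives (55|67) = -(67|55). Reduce: 67 ≡ 12 (mod 55). Now have -(12|55).
Factor out 2: 12 = 2^2·3. Since 55 ≡ 7 (mod 8), (2|55) = +1, and (2|55)^2 = +1. Now have -(3|55).
Both 3 ≡ 3 and 55 ≡ 3 (mod 4), so reciprocity gives (3|55) = -(55|3). Reduce: 55 ≡ 1 (mod 3). Now have (1|3).
(1|3) = 1. Collecting the sign factors: 1.

1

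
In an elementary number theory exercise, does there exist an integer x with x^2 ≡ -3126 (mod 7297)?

no

(-3126/7297)
  = (4171/7297)    [-3126 ≡ 4171 mod 7297]
  = (7297/4171)    [QR: 7297 ≡ 1 mod 4, sign kept]
  = (3126/4171)    [7297 ≡ 3126 mod 4171]
  = -(1563/4171)    [4171 ≡ 3 mod 8 ⇒ (2/4171) = -1]
  = (4171/1563)    [QR: both ≡ 3 mod 4, sign flips]
  = (1045/1563)    [4171 ≡ 1045 mod 1563]
  = (1563/1045)    [QR: 1045 ≡ 1 mod 4, sign kept]
  = (518/1045)    [1563 ≡ 518 mod 1045]
  = -(259/1045)    [1045 ≡ 5 mod 8 ⇒ (2/1045) = -1]
  = -(1045/259)    [QR: 1045 ≡ 1 mod 4, sign kept]
  = -(9/259)    [1045 ≡ 9 mod 259]
  = -(259/9)    [QR: 9 ≡ 1 mod 4, sign kept]
  = -(7/9)    [259 ≡ 7 mod 9]
  = -(9/7)    [QR: 9 ≡ 1 mod 4, sign kept]
  = -(2/7)    [9 ≡ 2 mod 7]
  = -(1/7)    [7 ≡ 7 mod 8 ⇒ (2/7) = +1]
  = -1    [(1/7) = 1]
The Legendre symbol is -1, so x^2 ≡ -3126 (mod 7297) has no solution.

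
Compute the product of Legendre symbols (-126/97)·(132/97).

By multiplicativity, (-126·132/97) = (-126/97)·(132/97).
First factor (-126/97):
Reduce the numerator: -126 ≡ 68 (mod 97), so (-126/97) = (68/97).
Factor out 2: 68 = 2^2·17. Since 97 ≡ 1 (mod 8), (2/97) = +1, and (2/97)^2 = +1. Now have (17/97).
17 ≡ 1 (mod 4), so quadratic reciprocity gives (17/97) = (97/17). Reduce: 97 ≡ 12 (mod 17). Now have (12/17).
Factor out 2: 12 = 2^2·3. Since 17 ≡ 1 (mod 8), (2/17) = +1, and (2/17)^2 = +1. Now have (3/17).
17 ≡ 1 (mod 4), so quadratic reciprocity gives (3/17) = (17/3). Reduce: 17 ≡ 2 (mod 3). Now have (2/3).
Factor out 2: 2 = 2. Since 3 ≡ 3 (mod 8), (2/3) = -1. Now have -(1/3).
(1/3) = 1. Collecting the sign factors: -1.
Second factor (132/97):
Reduce the numerator: 132 ≡ 35 (mod 97), so (132/97) = (35/97).
97 ≡ 1 (mod 4), so quadratic reciprocity gives (35/97) = (97/35). Reduce: 97 ≡ 27 (mod 35). Now have (27/35).
Both 27 ≡ 3 and 35 ≡ 3 (mod 4), so reciprocity gives (27/35) = -(35/27). Reduce: 35 ≡ 8 (mod 27). Now have -(8/27).
Factor out 2: 8 = 2^3. Since 27 ≡ 3 (mod 8), (2/27) = -1, and (2/27)^3 = -1. Now have (1/27).
(1/27) = 1. Collecting the sign factors: 1.
Product: (-1)·(1) = -1.

-1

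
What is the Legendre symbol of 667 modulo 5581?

(667 / 5581)
  = (5581 / 667)    [QR: 5581 ≡ 1 mod 4, sign kept]
  = (245 / 667)    [5581 ≡ 245 mod 667]
  = (667 / 245)    [QR: 245 ≡ 1 mod 4, sign kept]
  = (177 / 245)    [667 ≡ 177 mod 245]
  = (245 / 177)    [QR: 177 ≡ 1 mod 4, sign kept]
  = (68 / 177)    [245 ≡ 68 mod 177]
  = (17 / 177)    [177 ≡ 1 mod 8 ⇒ (2 / 177)^2 = +1]
  = (177 / 17)    [QR: 17 ≡ 1 mod 4, sign kept]
  = (7 / 17)    [177 ≡ 7 mod 17]
  = (17 / 7)    [QR: 17 ≡ 1 mod 4, sign kept]
  = (3 / 7)    [17 ≡ 3 mod 7]
  = -(7 / 3)    [QR: both ≡ 3 mod 4, sign flips]
  = -(1 / 3)    [7 ≡ 1 mod 3]
  = -1    [(1 / 3) = 1]

-1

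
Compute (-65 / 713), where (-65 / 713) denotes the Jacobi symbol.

Reduce the numerator: -65 ≡ 648 (mod 713), so (-65 / 713) = (648 / 713).
Factor out 2: 648 = 2^3·81. Since 713 ≡ 1 (mod 8), (2 / 713) = +1, and (2 / 713)^3 = +1. Now have (81 / 713).
81 ≡ 1 (mod 4), so quadratic reciprocity gives (81 / 713) = (713 / 81). Reduce: 713 ≡ 65 (mod 81). Now have (65 / 81).
65 ≡ 1 (mod 4), so quadratic reciprocity gives (65 / 81) = (81 / 65). Reduce: 81 ≡ 16 (mod 65). Now have (16 / 65).
Factor out 2: 16 = 2^4. Since 65 ≡ 1 (mod 8), (2 / 65) = +1, and (2 / 65)^4 = +1. Now have (1 / 65).
(1 / 65) = 1. Collecting the sign factors: 1.

1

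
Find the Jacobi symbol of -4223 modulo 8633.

-1

Pull out -1: (-4223/8633) = (-1/8633)·(4223/8633). Since 8633 ≡ 1 (mod 4), (-1/8633) = +1. Now have (4223/8633).
8633 ≡ 1 (mod 4), so quadratic reciprocity gives (4223/8633) = (8633/4223). Reduce: 8633 ≡ 187 (mod 4223). Now have (187/4223).
Both 187 ≡ 3 and 4223 ≡ 3 (mod 4), so reciprocity gives (187/4223) = -(4223/187). Reduce: 4223 ≡ 109 (mod 187). Now have -(109/187).
109 ≡ 1 (mod 4), so quadratic reciprocity gives (109/187) = (187/109). Reduce: 187 ≡ 78 (mod 109). Now have -(78/109).
Factor out 2: 78 = 2·39. Since 109 ≡ 5 (mod 8), (2/109) = -1. Now have (39/109).
109 ≡ 1 (mod 4), so quadratic reciprocity gives (39/109) = (109/39). Reduce: 109 ≡ 31 (mod 39). Now have (31/39).
Both 31 ≡ 3 and 39 ≡ 3 (mod 4), so reciprocity gives (31/39) = -(39/31). Reduce: 39 ≡ 8 (mod 31). Now have -(8/31).
Factor out 2: 8 = 2^3. Since 31 ≡ 7 (mod 8), (2/31) = +1, and (2/31)^3 = +1. Now have -(1/31).
(1/31) = 1. Collecting the sign factors: -1.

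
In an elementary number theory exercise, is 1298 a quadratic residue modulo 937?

(1298/937)
  = (361/937)    [1298 ≡ 361 mod 937]
  = (937/361)    [QR: 361 ≡ 1 mod 4, sign kept]
  = (215/361)    [937 ≡ 215 mod 361]
  = (361/215)    [QR: 361 ≡ 1 mod 4, sign kept]
  = (146/215)    [361 ≡ 146 mod 215]
  = (73/215)    [215 ≡ 7 mod 8 ⇒ (2/215) = +1]
  = (215/73)    [QR: 73 ≡ 1 mod 4, sign kept]
  = (69/73)    [215 ≡ 69 mod 73]
  = (73/69)    [QR: 69 ≡ 1 mod 4, sign kept]
  = (4/69)    [73 ≡ 4 mod 69]
  = (1/69)    [69 ≡ 5 mod 8 ⇒ (2/69)^2 = +1]
  = 1    [(1/69) = 1]
The Legendre symbol is 1, so x^2 ≡ 1298 (mod 937) has solution.

yes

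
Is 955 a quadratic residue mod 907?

no

(955|907)
  = (48|907)    [955 ≡ 48 mod 907]
  = (3|907)    [907 ≡ 3 mod 8 ⇒ (2|907)^4 = +1]
  = -(907|3)    [QR: both ≡ 3 mod 4, sign flips]
  = -(1|3)    [907 ≡ 1 mod 3]
  = -1    [(1|3) = 1]
The Legendre symbol is -1, so x^2 ≡ 955 (mod 907) has no solution.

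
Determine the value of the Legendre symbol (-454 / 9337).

(-454 / 9337)
  = (8883 / 9337)    [-454 ≡ 8883 mod 9337]
  = (9337 / 8883)    [QR: 9337 ≡ 1 mod 4, sign kept]
  = (454 / 8883)    [9337 ≡ 454 mod 8883]
  = -(227 / 8883)    [8883 ≡ 3 mod 8 ⇒ (2 / 8883) = -1]
  = (8883 / 227)    [QR: both ≡ 3 mod 4, sign flips]
  = (30 / 227)    [8883 ≡ 30 mod 227]
  = -(15 / 227)    [227 ≡ 3 mod 8 ⇒ (2 / 227) = -1]
  = (227 / 15)    [QR: both ≡ 3 mod 4, sign flips]
  = (2 / 15)    [227 ≡ 2 mod 15]
  = (1 / 15)    [15 ≡ 7 mod 8 ⇒ (2 / 15) = +1]
  = 1    [(1 / 15) = 1]

1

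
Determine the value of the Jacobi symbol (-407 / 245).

-1

(-407 / 245)
  = (83 / 245)    [-407 ≡ 83 mod 245]
  = (245 / 83)    [QR: 245 ≡ 1 mod 4, sign kept]
  = (79 / 83)    [245 ≡ 79 mod 83]
  = -(83 / 79)    [QR: both ≡ 3 mod 4, sign flips]
  = -(4 / 79)    [83 ≡ 4 mod 79]
  = -(1 / 79)    [79 ≡ 7 mod 8 ⇒ (2 / 79)^2 = +1]
  = -1    [(1 / 79) = 1]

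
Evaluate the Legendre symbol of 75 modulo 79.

(75|79)
  = -(79|75)    [QR: both ≡ 3 mod 4, sign flips]
  = -(4|75)    [79 ≡ 4 mod 75]
  = -(1|75)    [75 ≡ 3 mod 8 ⇒ (2|75)^2 = +1]
  = -1    [(1|75) = 1]

-1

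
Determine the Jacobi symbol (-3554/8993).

1

(-3554/8993)
  = (3554/8993)    [8993 ≡ 1 mod 4 ⇒ (-1/8993) = +1]
  = (1777/8993)    [8993 ≡ 1 mod 8 ⇒ (2/8993) = +1]
  = (8993/1777)    [QR: 1777 ≡ 1 mod 4, sign kept]
  = (108/1777)    [8993 ≡ 108 mod 1777]
  = (27/1777)    [1777 ≡ 1 mod 8 ⇒ (2/1777)^2 = +1]
  = (1777/27)    [QR: 1777 ≡ 1 mod 4, sign kept]
  = (22/27)    [1777 ≡ 22 mod 27]
  = -(11/27)    [27 ≡ 3 mod 8 ⇒ (2/27) = -1]
  = (27/11)    [QR: both ≡ 3 mod 4, sign flips]
  = (5/11)    [27 ≡ 5 mod 11]
  = (11/5)    [QR: 5 ≡ 1 mod 4, sign kept]
  = (1/5)    [11 ≡ 1 mod 5]
  = 1    [(1/5) = 1]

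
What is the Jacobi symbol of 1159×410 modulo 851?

-1

By multiplicativity, (1159·410/851) = (1159/851)·(410/851).
First factor (1159/851):
(1159/851)
  = (308/851)    [1159 ≡ 308 mod 851]
  = (77/851)    [851 ≡ 3 mod 8 ⇒ (2/851)^2 = +1]
  = (851/77)    [QR: 77 ≡ 1 mod 4, sign kept]
  = (4/77)    [851 ≡ 4 mod 77]
  = (1/77)    [77 ≡ 5 mod 8 ⇒ (2/77)^2 = +1]
  = 1    [(1/77) = 1]
Second factor (410/851):
(410/851)
  = -(205/851)    [851 ≡ 3 mod 8 ⇒ (2/851) = -1]
  = -(851/205)    [QR: 205 ≡ 1 mod 4, sign kept]
  = -(31/205)    [851 ≡ 31 mod 205]
  = -(205/31)    [QR: 205 ≡ 1 mod 4, sign kept]
  = -(19/31)    [205 ≡ 19 mod 31]
  = (31/19)    [QR: both ≡ 3 mod 4, sign flips]
  = (12/19)    [31 ≡ 12 mod 19]
  = (3/19)    [19 ≡ 3 mod 8 ⇒ (2/19)^2 = +1]
  = -(19/3)    [QR: both ≡ 3 mod 4, sign flips]
  = -(1/3)    [19 ≡ 1 mod 3]
  = -1    [(1/3) = 1]
Product: (1)·(-1) = -1.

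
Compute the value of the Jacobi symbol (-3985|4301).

-1

Reduce the numerator: -3985 ≡ 316 (mod 4301), so (-3985|4301) = (316|4301).
Factor out 2: 316 = 2^2·79. Since 4301 ≡ 5 (mod 8), (2|4301) = -1, and (2|4301)^2 = +1. Now have (79|4301).
4301 ≡ 1 (mod 4), so quadratic reciprocity gives (79|4301) = (4301|79). Reduce: 4301 ≡ 35 (mod 79). Now have (35|79).
Both 35 ≡ 3 and 79 ≡ 3 (mod 4), so reciprocity gives (35|79) = -(79|35). Reduce: 79 ≡ 9 (mod 35). Now have -(9|35).
9 ≡ 1 (mod 4), so quadratic reciprocity gives (9|35) = (35|9). Reduce: 35 ≡ 8 (mod 9). Now have -(8|9).
Factor out 2: 8 = 2^3. Since 9 ≡ 1 (mod 8), (2|9) = +1, and (2|9)^3 = +1. Now have -(1|9).
(1|9) = 1. Collecting the sign factors: -1.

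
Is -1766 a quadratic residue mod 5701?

no

Pull out -1: (-1766|5701) = (-1|5701)·(1766|5701). Since 5701 ≡ 1 (mod 4), (-1|5701) = +1. Now have (1766|5701).
Factor out 2: 1766 = 2·883. Since 5701 ≡ 5 (mod 8), (2|5701) = -1. Now have -(883|5701).
5701 ≡ 1 (mod 4), so quadratic reciprocity gives (883|5701) = (5701|883). Reduce: 5701 ≡ 403 (mod 883). Now have -(403|883).
Both 403 ≡ 3 and 883 ≡ 3 (mod 4), so reciprocity gives (403|883) = -(883|403). Reduce: 883 ≡ 77 (mod 403). Now have (77|403).
77 ≡ 1 (mod 4), so quadratic reciprocity gives (77|403) = (403|77). Reduce: 403 ≡ 18 (mod 77). Now have (18|77).
Factor out 2: 18 = 2·9. Since 77 ≡ 5 (mod 8), (2|77) = -1. Now have -(9|77).
9 ≡ 1 (mod 4), so quadratic reciprocity gives (9|77) = (77|9). Reduce: 77 ≡ 5 (mod 9). Now have -(5|9).
5 ≡ 1 (mod 4), so quadratic reciprocity gives (5|9) = (9|5). Reduce: 9 ≡ 4 (mod 5). Now have -(4|5).
Factor out 2: 4 = 2^2. Since 5 ≡ 5 (mod 8), (2|5) = -1, and (2|5)^2 = +1. Now have -(1|5).
(1|5) = 1. Collecting the sign factors: -1.
(-1766|5701) = -1, and 5701 is prime, so -1766 is not a quadratic residue mod 5701.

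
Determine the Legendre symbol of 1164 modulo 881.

Reduce the numerator: 1164 ≡ 283 (mod 881), so (1164/881) = (283/881).
881 ≡ 1 (mod 4), so quadratic reciprocity gives (283/881) = (881/283). Reduce: 881 ≡ 32 (mod 283). Now have (32/283).
Factor out 2: 32 = 2^5. Since 283 ≡ 3 (mod 8), (2/283) = -1, and (2/283)^5 = -1. Now have -(1/283).
(1/283) = 1. Collecting the sign factors: -1.

-1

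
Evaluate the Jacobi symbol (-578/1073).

1

(-578/1073)
  = (578/1073)    [1073 ≡ 1 mod 4 ⇒ (-1/1073) = +1]
  = (289/1073)    [1073 ≡ 1 mod 8 ⇒ (2/1073) = +1]
  = (1073/289)    [QR: 289 ≡ 1 mod 4, sign kept]
  = (206/289)    [1073 ≡ 206 mod 289]
  = (103/289)    [289 ≡ 1 mod 8 ⇒ (2/289) = +1]
  = (289/103)    [QR: 289 ≡ 1 mod 4, sign kept]
  = (83/103)    [289 ≡ 83 mod 103]
  = -(103/83)    [QR: both ≡ 3 mod 4, sign flips]
  = -(20/83)    [103 ≡ 20 mod 83]
  = -(5/83)    [83 ≡ 3 mod 8 ⇒ (2/83)^2 = +1]
  = -(83/5)    [QR: 5 ≡ 1 mod 4, sign kept]
  = -(3/5)    [83 ≡ 3 mod 5]
  = -(5/3)    [QR: 5 ≡ 1 mod 4, sign kept]
  = -(2/3)    [5 ≡ 2 mod 3]
  = (1/3)    [3 ≡ 3 mod 8 ⇒ (2/3) = -1]
  = 1    [(1/3) = 1]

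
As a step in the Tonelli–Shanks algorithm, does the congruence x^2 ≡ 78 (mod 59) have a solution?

(78/59)
  = (19/59)    [78 ≡ 19 mod 59]
  = -(59/19)    [QR: both ≡ 3 mod 4, sign flips]
  = -(2/19)    [59 ≡ 2 mod 19]
  = (1/19)    [19 ≡ 3 mod 8 ⇒ (2/19) = -1]
  = 1    [(1/19) = 1]
(78/59) = 1, and 59 is prime, so 78 is a quadratic residue mod 59.

yes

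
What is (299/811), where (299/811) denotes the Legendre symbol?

1

Both 299 ≡ 3 and 811 ≡ 3 (mod 4), so reciprocity gives (299/811) = -(811/299). Reduce: 811 ≡ 213 (mod 299). Now have -(213/299).
213 ≡ 1 (mod 4), so quadratic reciprocity gives (213/299) = (299/213). Reduce: 299 ≡ 86 (mod 213). Now have -(86/213).
Factor out 2: 86 = 2·43. Since 213 ≡ 5 (mod 8), (2/213) = -1. Now have (43/213).
213 ≡ 1 (mod 4), so quadratic reciprocity gives (43/213) = (213/43). Reduce: 213 ≡ 41 (mod 43). Now have (41/43).
41 ≡ 1 (mod 4), so quadratic reciprocity gives (41/43) = (43/41). Reduce: 43 ≡ 2 (mod 41). Now have (2/41).
Factor out 2: 2 = 2. Since 41 ≡ 1 (mod 8), (2/41) = +1. Now have (1/41).
(1/41) = 1. Collecting the sign factors: 1.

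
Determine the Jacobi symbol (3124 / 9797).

1

Factor out 2: 3124 = 2^2·781. Since 9797 ≡ 5 (mod 8), (2 / 9797) = -1, and (2 / 9797)^2 = +1. Now have (781 / 9797).
781 ≡ 1 (mod 4), so quadratic reciprocity gives (781 / 9797) = (9797 / 781). Reduce: 9797 ≡ 425 (mod 781). Now have (425 / 781).
425 ≡ 1 (mod 4), so quadratic reciprocity gives (425 / 781) = (781 / 425). Reduce: 781 ≡ 356 (mod 425). Now have (356 / 425).
Factor out 2: 356 = 2^2·89. Since 425 ≡ 1 (mod 8), (2 / 425) = +1, and (2 / 425)^2 = +1. Now have (89 / 425).
89 ≡ 1 (mod 4), so quadratic reciprocity gives (89 / 425) = (425 / 89). Reduce: 425 ≡ 69 (mod 89). Now have (69 / 89).
69 ≡ 1 (mod 4), so quadratic reciprocity gives (69 / 89) = (89 / 69). Reduce: 89 ≡ 20 (mod 69). Now have (20 / 69).
Factor out 2: 20 = 2^2·5. Since 69 ≡ 5 (mod 8), (2 / 69) = -1, and (2 / 69)^2 = +1. Now have (5 / 69).
5 ≡ 1 (mod 4), so quadratic reciprocity gives (5 / 69) = (69 / 5). Reduce: 69 ≡ 4 (mod 5). Now have (4 / 5).
Factor out 2: 4 = 2^2. Since 5 ≡ 5 (mod 8), (2 / 5) = -1, and (2 / 5)^2 = +1. Now have (1 / 5).
(1 / 5) = 1. Collecting the sign factors: 1.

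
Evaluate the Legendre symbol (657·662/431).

By multiplicativity, (657·662/431) = (657/431)·(662/431).
First factor (657/431):
Reduce the numerator: 657 ≡ 226 (mod 431), so (657/431) = (226/431).
Factor out 2: 226 = 2·113. Since 431 ≡ 7 (mod 8), (2/431) = +1. Now have (113/431).
113 ≡ 1 (mod 4), so quadratic reciprocity gives (113/431) = (431/113). Reduce: 431 ≡ 92 (mod 113). Now have (92/113).
Factor out 2: 92 = 2^2·23. Since 113 ≡ 1 (mod 8), (2/113) = +1, and (2/113)^2 = +1. Now have (23/113).
113 ≡ 1 (mod 4), so quadratic reciprocity gives (23/113) = (113/23). Reduce: 113 ≡ 21 (mod 23). Now have (21/23).
21 ≡ 1 (mod 4), so quadratic reciprocity gives (21/23) = (23/21). Reduce: 23 ≡ 2 (mod 21). Now have (2/21).
Factor out 2: 2 = 2. Since 21 ≡ 5 (mod 8), (2/21) = -1. Now have -(1/21).
(1/21) = 1. Collecting the sign factors: -1.
Second factor (662/431):
Reduce the numerator: 662 ≡ 231 (mod 431), so (662/431) = (231/431).
Both 231 ≡ 3 and 431 ≡ 3 (mod 4), so reciprocity gives (231/431) = -(431/231). Reduce: 431 ≡ 200 (mod 231). Now have -(200/231).
Factor out 2: 200 = 2^3·25. Since 231 ≡ 7 (mod 8), (2/231) = +1, and (2/231)^3 = +1. Now have -(25/231).
25 ≡ 1 (mod 4), so quadratic reciprocity gives (25/231) = (231/25). Reduce: 231 ≡ 6 (mod 25). Now have -(6/25).
Factor out 2: 6 = 2·3. Since 25 ≡ 1 (mod 8), (2/25) = +1. Now have -(3/25).
25 ≡ 1 (mod 4), so quadratic reciprocity gives (3/25) = (25/3). Reduce: 25 ≡ 1 (mod 3). Now have -(1/3).
(1/3) = 1. Collecting the sign factors: -1.
Product: (-1)·(-1) = 1.

1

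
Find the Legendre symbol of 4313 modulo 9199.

4313 ≡ 1 (mod 4), so quadratic reciprocity gives (4313/9199) = (9199/4313). Reduce: 9199 ≡ 573 (mod 4313). Now have (573/4313).
573 ≡ 1 (mod 4), so quadratic reciprocity gives (573/4313) = (4313/573). Reduce: 4313 ≡ 302 (mod 573). Now have (302/573).
Factor out 2: 302 = 2·151. Since 573 ≡ 5 (mod 8), (2/573) = -1. Now have -(151/573).
573 ≡ 1 (mod 4), so quadratic reciprocity gives (151/573) = (573/151). Reduce: 573 ≡ 120 (mod 151). Now have -(120/151).
Factor out 2: 120 = 2^3·15. Since 151 ≡ 7 (mod 8), (2/151) = +1, and (2/151)^3 = +1. Now have -(15/151).
Both 15 ≡ 3 and 151 ≡ 3 (mod 4), so reciprocity gives (15/151) = -(151/15). Reduce: 151 ≡ 1 (mod 15). Now have (1/15).
(1/15) = 1. Collecting the sign factors: 1.

1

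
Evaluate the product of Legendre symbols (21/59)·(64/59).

By multiplicativity, (21·64/59) = (21/59)·(64/59).
First factor (21/59):
(21/59)
  = (59/21)    [QR: 21 ≡ 1 mod 4, sign kept]
  = (17/21)    [59 ≡ 17 mod 21]
  = (21/17)    [QR: 17 ≡ 1 mod 4, sign kept]
  = (4/17)    [21 ≡ 4 mod 17]
  = (1/17)    [17 ≡ 1 mod 8 ⇒ (2/17)^2 = +1]
  = 1    [(1/17) = 1]
Second factor (64/59):
(64/59)
  = (5/59)    [64 ≡ 5 mod 59]
  = (59/5)    [QR: 5 ≡ 1 mod 4, sign kept]
  = (4/5)    [59 ≡ 4 mod 5]
  = (1/5)    [5 ≡ 5 mod 8 ⇒ (2/5)^2 = +1]
  = 1    [(1/5) = 1]
Product: (1)·(1) = 1.

1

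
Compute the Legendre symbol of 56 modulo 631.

Factor out 2: 56 = 2^3·7. Since 631 ≡ 7 (mod 8), (2/631) = +1, and (2/631)^3 = +1. Now have (7/631).
Both 7 ≡ 3 and 631 ≡ 3 (mod 4), so reciprocity gives (7/631) = -(631/7). Reduce: 631 ≡ 1 (mod 7). Now have -(1/7).
(1/7) = 1. Collecting the sign factors: -1.

-1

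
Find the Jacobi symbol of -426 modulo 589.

1

Pull out -1: (-426|589) = (-1|589)·(426|589). Since 589 ≡ 1 (mod 4), (-1|589) = +1. Now have (426|589).
Factor out 2: 426 = 2·213. Since 589 ≡ 5 (mod 8), (2|589) = -1. Now have -(213|589).
213 ≡ 1 (mod 4), so quadratic reciprocity gives (213|589) = (589|213). Reduce: 589 ≡ 163 (mod 213). Now have -(163|213).
213 ≡ 1 (mod 4), so quadratic reciprocity gives (163|213) = (213|163). Reduce: 213 ≡ 50 (mod 163). Now have -(50|163).
Factor out 2: 50 = 2·25. Since 163 ≡ 3 (mod 8), (2|163) = -1. Now have (25|163).
25 ≡ 1 (mod 4), so quadratic reciprocity gives (25|163) = (163|25). Reduce: 163 ≡ 13 (mod 25). Now have (13|25).
13 ≡ 1 (mod 4), so quadratic reciprocity gives (13|25) = (25|13). Reduce: 25 ≡ 12 (mod 13). Now have (12|13).
Factor out 2: 12 = 2^2·3. Since 13 ≡ 5 (mod 8), (2|13) = -1, and (2|13)^2 = +1. Now have (3|13).
13 ≡ 1 (mod 4), so quadratic reciprocity gives (3|13) = (13|3). Reduce: 13 ≡ 1 (mod 3). Now have (1|3).
(1|3) = 1. Collecting the sign factors: 1.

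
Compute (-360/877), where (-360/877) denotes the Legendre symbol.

Reduce the numerator: -360 ≡ 517 (mod 877), so (-360/877) = (517/877).
517 ≡ 1 (mod 4), so quadratic reciprocity gives (517/877) = (877/517). Reduce: 877 ≡ 360 (mod 517). Now have (360/517).
Factor out 2: 360 = 2^3·45. Since 517 ≡ 5 (mod 8), (2/517) = -1, and (2/517)^3 = -1. Now have -(45/517).
45 ≡ 1 (mod 4), so quadratic reciprocity gives (45/517) = (517/45). Reduce: 517 ≡ 22 (mod 45). Now have -(22/45).
Factor out 2: 22 = 2·11. Since 45 ≡ 5 (mod 8), (2/45) = -1. Now have (11/45).
45 ≡ 1 (mod 4), so quadratic reciprocity gives (11/45) = (45/11). Reduce: 45 ≡ 1 (mod 11). Now have (1/11).
(1/11) = 1. Collecting the sign factors: 1.

1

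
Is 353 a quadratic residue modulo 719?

(353/719)
  = (719/353)    [QR: 353 ≡ 1 mod 4, sign kept]
  = (13/353)    [719 ≡ 13 mod 353]
  = (353/13)    [QR: 13 ≡ 1 mod 4, sign kept]
  = (2/13)    [353 ≡ 2 mod 13]
  = -(1/13)    [13 ≡ 5 mod 8 ⇒ (2/13) = -1]
  = -1    [(1/13) = 1]
(353/719) = -1, and 719 is prime, so 353 is not a quadratic residue mod 719.

no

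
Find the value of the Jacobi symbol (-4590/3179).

Pull out -1: (-4590/3179) = (-1/3179)·(4590/3179). Since 3179 ≡ 3 (mod 4), (-1/3179) = -1. Now have -(4590/3179).
Reduce the numerator: 4590 ≡ 1411 (mod 3179), so (4590/3179) = (1411/3179).
Both 1411 ≡ 3 and 3179 ≡ 3 (mod 4), so reciprocity gives (1411/3179) = -(3179/1411). Reduce: 3179 ≡ 357 (mod 1411). Now have (357/1411).
357 ≡ 1 (mod 4), so quadratic reciprocity gives (357/1411) = (1411/357). Reduce: 1411 ≡ 340 (mod 357). Now have (340/357).
Factor out 2: 340 = 2^2·85. Since 357 ≡ 5 (mod 8), (2/357) = -1, and (2/357)^2 = +1. Now have (85/357).
85 ≡ 1 (mod 4), so quadratic reciprocity gives (85/357) = (357/85). Reduce: 357 ≡ 17 (mod 85). Now have (17/85).
17 ≡ 1 (mod 4), so quadratic reciprocity gives (17/85) = (85/17). Reduce: 85 ≡ 0 (mod 17). Now have (0/17).
The numerator is now 0 with denominator 17 > 1: the symbol is 0.

0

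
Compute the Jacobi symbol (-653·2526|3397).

By multiplicativity, (-653·2526|3397) = (-653|3397)·(2526|3397).
First factor (-653|3397):
Pull out -1: (-653|3397) = (-1|3397)·(653|3397). Since 3397 ≡ 1 (mod 4), (-1|3397) = +1. Now have (653|3397).
653 ≡ 1 (mod 4), so quadratic reciprocity gives (653|3397) = (3397|653). Reduce: 3397 ≡ 132 (mod 653). Now have (132|653).
Factor out 2: 132 = 2^2·33. Since 653 ≡ 5 (mod 8), (2|653) = -1, and (2|653)^2 = +1. Now have (33|653).
33 ≡ 1 (mod 4), so quadratic reciprocity gives (33|653) = (653|33). Reduce: 653 ≡ 26 (mod 33). Now have (26|33).
Factor out 2: 26 = 2·13. Since 33 ≡ 1 (mod 8), (2|33) = +1. Now have (13|33).
13 ≡ 1 (mod 4), so quadratic reciprocity gives (13|33) = (33|13). Reduce: 33 ≡ 7 (mod 13). Now have (7|13).
13 ≡ 1 (mod 4), so quadratic reciprocity gives (7|13) = (13|7). Reduce: 13 ≡ 6 (mod 7). Now have (6|7).
Factor out 2: 6 = 2·3. Since 7 ≡ 7 (mod 8), (2|7) = +1. Now have (3|7).
Both 3 ≡ 3 and 7 ≡ 3 (mod 4), so reciprocity gives (3|7) = -(7|3). Reduce: 7 ≡ 1 (mod 3). Now have -(1|3).
(1|3) = 1. Collecting the sign factors: -1.
Second factor (2526|3397):
Factor out 2: 2526 = 2·1263. Since 3397 ≡ 5 (mod 8), (2|3397) = -1. Now have -(1263|3397).
3397 ≡ 1 (mod 4), so quadratic reciprocity gives (1263|3397) = (3397|1263). Reduce: 3397 ≡ 871 (mod 1263). Now have -(871|1263).
Both 871 ≡ 3 and 1263 ≡ 3 (mod 4), so reciprocity gives (871|1263) = -(1263|871). Reduce: 1263 ≡ 392 (mod 871). Now have (392|871).
Factor out 2: 392 = 2^3·49. Since 871 ≡ 7 (mod 8), (2|871) = +1, and (2|871)^3 = +1. Now have (49|871).
49 ≡ 1 (mod 4), so quadratic reciprocity gives (49|871) = (871|49). Reduce: 871 ≡ 38 (mod 49). Now have (38|49).
Factor out 2: 38 = 2·19. Since 49 ≡ 1 (mod 8), (2|49) = +1. Now have (19|49).
49 ≡ 1 (mod 4), so quadratic reciprocity gives (19|49) = (49|19). Reduce: 49 ≡ 11 (mod 19). Now have (11|19).
Both 11 ≡ 3 and 19 ≡ 3 (mod 4), so reciprocity gives (11|19) = -(19|11). Reduce: 19 ≡ 8 (mod 11). Now have -(8|11).
Factor out 2: 8 = 2^3. Since 11 ≡ 3 (mod 8), (2|11) = -1, and (2|11)^3 = -1. Now have (1|11).
(1|11) = 1. Collecting the sign factors: 1.
Product: (-1)·(1) = -1.

-1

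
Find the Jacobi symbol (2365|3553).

(2365|3553)
  = (3553|2365)    [QR: 2365 ≡ 1 mod 4, sign kept]
  = (1188|2365)    [3553 ≡ 1188 mod 2365]
  = (297|2365)    [2365 ≡ 5 mod 8 ⇒ (2|2365)^2 = +1]
  = (2365|297)    [QR: 297 ≡ 1 mod 4, sign kept]
  = (286|297)    [2365 ≡ 286 mod 297]
  = (143|297)    [297 ≡ 1 mod 8 ⇒ (2|297) = +1]
  = (297|143)    [QR: 297 ≡ 1 mod 4, sign kept]
  = (11|143)    [297 ≡ 11 mod 143]
  = -(143|11)    [QR: both ≡ 3 mod 4, sign flips]
  = -(0|11)    [143 ≡ 0 mod 11]
  = 0    [numerator 0, gcd > 1]

0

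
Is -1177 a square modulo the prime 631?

yes

(-1177/631)
  = (85/631)    [-1177 ≡ 85 mod 631]
  = (631/85)    [QR: 85 ≡ 1 mod 4, sign kept]
  = (36/85)    [631 ≡ 36 mod 85]
  = (9/85)    [85 ≡ 5 mod 8 ⇒ (2/85)^2 = +1]
  = (85/9)    [QR: 9 ≡ 1 mod 4, sign kept]
  = (4/9)    [85 ≡ 4 mod 9]
  = (1/9)    [9 ≡ 1 mod 8 ⇒ (2/9)^2 = +1]
  = 1    [(1/9) = 1]
(-1177/631) = 1, and 631 is prime, so -1177 is a quadratic residue mod 631.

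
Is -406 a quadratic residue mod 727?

yes

Reduce the numerator: -406 ≡ 321 (mod 727), so (-406/727) = (321/727).
321 ≡ 1 (mod 4), so quadratic reciprocity gives (321/727) = (727/321). Reduce: 727 ≡ 85 (mod 321). Now have (85/321).
85 ≡ 1 (mod 4), so quadratic reciprocity gives (85/321) = (321/85). Reduce: 321 ≡ 66 (mod 85). Now have (66/85).
Factor out 2: 66 = 2·33. Since 85 ≡ 5 (mod 8), (2/85) = -1. Now have -(33/85).
33 ≡ 1 (mod 4), so quadratic reciprocity gives (33/85) = (85/33). Reduce: 85 ≡ 19 (mod 33). Now have -(19/33).
33 ≡ 1 (mod 4), so quadratic reciprocity gives (19/33) = (33/19). Reduce: 33 ≡ 14 (mod 19). Now have -(14/19).
Factor out 2: 14 = 2·7. Since 19 ≡ 3 (mod 8), (2/19) = -1. Now have (7/19).
Both 7 ≡ 3 and 19 ≡ 3 (mod 4), so reciprocity gives (7/19) = -(19/7). Reduce: 19 ≡ 5 (mod 7). Now have -(5/7).
5 ≡ 1 (mod 4), so quadratic reciprocity gives (5/7) = (7/5). Reduce: 7 ≡ 2 (mod 5). Now have -(2/5).
Factor out 2: 2 = 2. Since 5 ≡ 5 (mod 8), (2/5) = -1. Now have (1/5).
(1/5) = 1. Collecting the sign factors: 1.
The Legendre symbol is 1, so x^2 ≡ -406 (mod 727) has solution.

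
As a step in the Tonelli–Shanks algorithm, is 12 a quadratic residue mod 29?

no

Factor out 2: 12 = 2^2·3. Since 29 ≡ 5 (mod 8), (2/29) = -1, and (2/29)^2 = +1. Now have (3/29).
29 ≡ 1 (mod 4), so quadratic reciprocity gives (3/29) = (29/3). Reduce: 29 ≡ 2 (mod 3). Now have (2/3).
Factor out 2: 2 = 2. Since 3 ≡ 3 (mod 8), (2/3) = -1. Now have -(1/3).
(1/3) = 1. Collecting the sign factors: -1.
The Legendre symbol is -1, so x^2 ≡ 12 (mod 29) has no solution.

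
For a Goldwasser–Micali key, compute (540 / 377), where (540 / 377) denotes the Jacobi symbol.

1

(540 / 377)
  = (163 / 377)    [540 ≡ 163 mod 377]
  = (377 / 163)    [QR: 377 ≡ 1 mod 4, sign kept]
  = (51 / 163)    [377 ≡ 51 mod 163]
  = -(163 / 51)    [QR: both ≡ 3 mod 4, sign flips]
  = -(10 / 51)    [163 ≡ 10 mod 51]
  = (5 / 51)    [51 ≡ 3 mod 8 ⇒ (2 / 51) = -1]
  = (51 / 5)    [QR: 5 ≡ 1 mod 4, sign kept]
  = (1 / 5)    [51 ≡ 1 mod 5]
  = 1    [(1 / 5) = 1]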